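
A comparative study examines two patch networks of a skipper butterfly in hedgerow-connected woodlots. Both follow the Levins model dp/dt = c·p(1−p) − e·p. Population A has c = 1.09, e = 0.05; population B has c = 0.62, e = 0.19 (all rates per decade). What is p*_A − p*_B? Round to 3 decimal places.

A: p*_A = 1 − 0.05/1.09 = 0.9541.
B: p*_B = 1 − 0.19/0.62 = 0.6935.
p*_A − p*_B = 0.9541 − 0.6935 = 0.2606.

0.261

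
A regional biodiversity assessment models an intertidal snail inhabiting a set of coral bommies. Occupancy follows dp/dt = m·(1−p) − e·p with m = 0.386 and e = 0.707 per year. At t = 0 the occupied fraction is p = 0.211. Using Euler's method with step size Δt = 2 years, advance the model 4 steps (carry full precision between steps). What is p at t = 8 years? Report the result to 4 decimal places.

Update rule: p ← p + [m·(1−p) − e·p]·Δt with Δt = 2.
step 1: Δp = +0.31075, p = 0.52175
step 2: Δp = -0.36855, p = 0.15320
step 3: Δp = +0.43711, p = 0.59031
step 4: Δp = -0.51841, p = 0.07190

0.0719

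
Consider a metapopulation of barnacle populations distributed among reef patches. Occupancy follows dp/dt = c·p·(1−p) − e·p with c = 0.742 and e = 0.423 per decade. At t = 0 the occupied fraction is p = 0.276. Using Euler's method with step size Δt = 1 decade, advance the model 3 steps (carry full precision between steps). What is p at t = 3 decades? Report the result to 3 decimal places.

Update rule: p ← p + [c·p·(1−p) − e·p]·Δt with Δt = 1.
step 1: Δp = +0.03152, p = 0.30752
step 2: Δp = +0.02793, p = 0.33545
step 3: Δp = +0.02351, p = 0.35896

0.359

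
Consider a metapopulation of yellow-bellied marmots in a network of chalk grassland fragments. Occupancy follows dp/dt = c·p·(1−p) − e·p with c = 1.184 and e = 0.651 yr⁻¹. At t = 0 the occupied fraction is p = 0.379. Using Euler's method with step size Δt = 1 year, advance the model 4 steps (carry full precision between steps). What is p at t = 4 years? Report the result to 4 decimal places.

Update rule: p ← p + [c·p·(1−p) − e·p]·Δt with Δt = 1.
  1  |  dp/dt·Δt = +0.031936  |  p_1 = 0.410936
  2  |  dp/dt·Δt = +0.019089  |  p_2 = 0.430025
  3  |  dp/dt·Δt = +0.010256  |  p_3 = 0.440281
  4  |  dp/dt·Δt = +0.005154  |  p_4 = 0.445436

0.4454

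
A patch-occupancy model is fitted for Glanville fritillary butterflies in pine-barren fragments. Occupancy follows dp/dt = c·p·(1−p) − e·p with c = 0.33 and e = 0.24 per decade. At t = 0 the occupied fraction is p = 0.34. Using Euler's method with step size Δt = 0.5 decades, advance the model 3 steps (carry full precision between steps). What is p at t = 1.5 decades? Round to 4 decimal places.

Update rule: p ← p + [c·p·(1−p) − e·p]·Δt with Δt = 0.5.
t = 0.5: p = 0.34000 + (-0.00377) = 0.33623
t = 1: p = 0.33623 + (-0.00352) = 0.33270
t = 1.5: p = 0.33270 + (-0.00329) = 0.32941

0.3294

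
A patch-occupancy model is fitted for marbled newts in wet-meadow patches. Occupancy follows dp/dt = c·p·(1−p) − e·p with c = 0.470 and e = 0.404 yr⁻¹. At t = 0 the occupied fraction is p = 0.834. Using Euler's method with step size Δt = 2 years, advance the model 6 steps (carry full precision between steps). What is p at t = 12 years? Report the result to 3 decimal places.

0.184

Update rule: p ← p + [c·p·(1−p) − e·p]·Δt with Δt = 2.
p: 0.83400 → 0.29027  (Δp = -0.54373)
p: 0.29027 → 0.24938  (Δp = -0.04088)
p: 0.24938 → 0.22384  (Δp = -0.02554)
p: 0.22384 → 0.20629  (Δp = -0.01755)
p: 0.20629 → 0.19352  (Δp = -0.01277)
p: 0.19352 → 0.18386  (Δp = -0.00966)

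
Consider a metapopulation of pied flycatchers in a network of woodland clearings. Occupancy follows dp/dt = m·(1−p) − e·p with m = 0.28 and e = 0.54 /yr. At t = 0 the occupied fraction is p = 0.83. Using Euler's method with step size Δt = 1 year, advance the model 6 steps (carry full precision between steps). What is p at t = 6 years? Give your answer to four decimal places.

0.3415

Update rule: p ← p + [m·(1−p) − e·p]·Δt with Δt = 1.
  1  |  dp/dt·Δt = -0.400600  |  p_1 = 0.429400
  2  |  dp/dt·Δt = -0.072108  |  p_2 = 0.357292
  3  |  dp/dt·Δt = -0.012979  |  p_3 = 0.344313
  4  |  dp/dt·Δt = -0.002336  |  p_4 = 0.341976
  5  |  dp/dt·Δt = -0.000421  |  p_5 = 0.341556
  6  |  dp/dt·Δt = -0.000076  |  p_6 = 0.341480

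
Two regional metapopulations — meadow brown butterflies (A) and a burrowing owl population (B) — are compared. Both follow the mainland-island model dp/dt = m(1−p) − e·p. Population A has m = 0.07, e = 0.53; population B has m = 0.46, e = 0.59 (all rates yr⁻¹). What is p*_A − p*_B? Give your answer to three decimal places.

A: p*_A = m/(m+e) = 0.07/0.6000 = 0.1167.
B: p*_B = 0.46/1.0500 = 0.4381.
p*_A − p*_B = 0.1167 − 0.4381 = -0.3214.

-0.321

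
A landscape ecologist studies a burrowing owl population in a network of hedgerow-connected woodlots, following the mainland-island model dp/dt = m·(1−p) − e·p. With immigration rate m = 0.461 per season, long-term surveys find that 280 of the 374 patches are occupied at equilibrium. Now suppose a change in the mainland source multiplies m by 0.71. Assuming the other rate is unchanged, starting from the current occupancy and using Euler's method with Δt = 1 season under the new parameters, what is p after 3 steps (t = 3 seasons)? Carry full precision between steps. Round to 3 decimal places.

0.689

Observed p* = 280/374 = 0.74866.
Balance m(1−p*) = e·p* gives e = m(1−p*)/p* = 0.461×0.25134/0.74866 = 0.15476.
Starting from p₀ = 0.74866; update p ← p + (dp/dt)·Δt with the new parameters.
t = 1: p = 0.74866 + (-0.03360) = 0.71506
t = 2: p = 0.71506 + (-0.01740) = 0.69766
t = 3: p = 0.69766 + (-0.00901) = 0.68865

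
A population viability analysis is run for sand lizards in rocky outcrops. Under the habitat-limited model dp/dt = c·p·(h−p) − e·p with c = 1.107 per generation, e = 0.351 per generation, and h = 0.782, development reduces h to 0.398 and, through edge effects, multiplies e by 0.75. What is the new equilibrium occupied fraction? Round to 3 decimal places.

Before: p* = h − e/c = 0.782 − 0.351/1.107 = 0.782 − 0.3171 = 0.4649.
After: c = 1.107, e = 0.26325, h = 0.398; p* = 0.398 − 0.26325/1.107 = 0.1602.

0.160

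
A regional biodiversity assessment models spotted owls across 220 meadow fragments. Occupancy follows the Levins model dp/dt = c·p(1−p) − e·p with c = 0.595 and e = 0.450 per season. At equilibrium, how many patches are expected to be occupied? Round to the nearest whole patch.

p* = 1 − e/c = 1 − 0.450/0.595 = 0.2437.
Expected occupied patches = N × p* = 220 × 0.2437 = 53.61 ≈ 54.

54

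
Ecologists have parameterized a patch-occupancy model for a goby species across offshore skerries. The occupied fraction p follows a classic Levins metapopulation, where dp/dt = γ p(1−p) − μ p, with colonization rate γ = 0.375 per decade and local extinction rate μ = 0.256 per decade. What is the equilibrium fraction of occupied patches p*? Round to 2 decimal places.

0.32

Setting dp/dt = 0 and dividing through by p* gives γ·(1−p*) = μ.
So p* = 1 − μ/γ = 1 − 0.256/0.375 = 1 − 0.6827 = 0.3173.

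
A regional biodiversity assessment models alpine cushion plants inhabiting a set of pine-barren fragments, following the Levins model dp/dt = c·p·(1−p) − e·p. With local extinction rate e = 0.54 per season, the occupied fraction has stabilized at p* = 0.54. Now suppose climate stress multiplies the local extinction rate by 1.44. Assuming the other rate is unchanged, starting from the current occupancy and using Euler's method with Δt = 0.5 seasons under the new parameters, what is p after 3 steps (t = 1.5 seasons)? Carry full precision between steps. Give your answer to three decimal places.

0.412

Balance c(1−p*) = e gives c = e/(1 − 0.54000) = 0.54/0.46000 = 1.17391.
Starting from p₀ = 0.54000; update p ← p + (dp/dt)·Δt with the new parameters.
t = 0.5: p = 0.54000 + (-0.06415) = 0.47585
t = 1: p = 0.47585 + (-0.03861) = 0.43724
t = 1.5: p = 0.43724 + (-0.02557) = 0.41166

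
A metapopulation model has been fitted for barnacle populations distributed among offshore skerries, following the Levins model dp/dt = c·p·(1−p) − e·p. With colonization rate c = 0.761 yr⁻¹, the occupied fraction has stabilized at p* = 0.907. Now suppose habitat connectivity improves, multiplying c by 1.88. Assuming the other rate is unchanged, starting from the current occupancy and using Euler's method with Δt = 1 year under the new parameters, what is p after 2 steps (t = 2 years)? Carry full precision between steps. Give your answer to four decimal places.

Balance c(1−p*) = e gives e = 0.761×(1 − 0.90700) = 0.07077.
Starting from p₀ = 0.90700; update p ← p + (dp/dt)·Δt with the new parameters.
p: 0.90700 → 0.96349  (Δp = +0.05649)
p: 0.96349 → 0.94563  (Δp = -0.01786)

0.9456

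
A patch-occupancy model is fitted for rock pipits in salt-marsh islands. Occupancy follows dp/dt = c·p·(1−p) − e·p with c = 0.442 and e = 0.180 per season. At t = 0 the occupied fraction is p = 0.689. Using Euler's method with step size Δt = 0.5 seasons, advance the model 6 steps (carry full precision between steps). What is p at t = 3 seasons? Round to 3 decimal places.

0.630

Update rule: p ← p + [c·p·(1−p) − e·p]·Δt with Δt = 0.5.
  1  |  dp/dt·Δt = -0.014654  |  p_1 = 0.674346
  2  |  dp/dt·Δt = -0.012159  |  p_2 = 0.662187
  3  |  dp/dt·Δt = -0.010160  |  p_3 = 0.652027
  4  |  dp/dt·Δt = -0.008540  |  p_4 = 0.643487
  5  |  dp/dt·Δt = -0.007214  |  p_5 = 0.636273
  6  |  dp/dt·Δt = -0.006119  |  p_6 = 0.630154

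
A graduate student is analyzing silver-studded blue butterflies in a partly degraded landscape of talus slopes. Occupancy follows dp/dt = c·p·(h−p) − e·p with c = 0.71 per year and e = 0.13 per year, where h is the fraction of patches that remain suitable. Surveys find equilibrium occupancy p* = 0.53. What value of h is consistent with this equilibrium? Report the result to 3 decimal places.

0.713

At equilibrium c(h−p*) = e, so h = p* + e/c.
h = 0.53 + 0.13/0.71 = 0.53 + 0.1831 = 0.7131.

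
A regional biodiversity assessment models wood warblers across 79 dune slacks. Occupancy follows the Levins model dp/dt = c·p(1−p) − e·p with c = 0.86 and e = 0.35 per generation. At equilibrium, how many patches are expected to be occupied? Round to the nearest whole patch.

p* = 1 − e/c = 1 − 0.35/0.86 = 0.5930.
Expected occupied patches = N × p* = 79 × 0.5930 = 46.85 ≈ 47.

47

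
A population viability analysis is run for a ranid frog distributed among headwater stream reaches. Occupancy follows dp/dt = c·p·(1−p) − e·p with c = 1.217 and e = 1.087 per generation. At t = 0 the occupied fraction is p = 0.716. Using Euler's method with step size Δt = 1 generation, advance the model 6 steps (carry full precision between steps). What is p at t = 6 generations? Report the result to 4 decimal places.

0.1336

Update rule: p ← p + [c·p·(1−p) − e·p]·Δt with Δt = 1.
p: 0.71600 → 0.18518  (Δp = -0.53082)
p: 0.18518 → 0.16752  (Δp = -0.01766)
p: 0.16752 → 0.15514  (Δp = -0.01237)
p: 0.15514 → 0.14602  (Δp = -0.00912)
p: 0.14602 → 0.13905  (Δp = -0.00697)
p: 0.13905 → 0.13360  (Δp = -0.00545)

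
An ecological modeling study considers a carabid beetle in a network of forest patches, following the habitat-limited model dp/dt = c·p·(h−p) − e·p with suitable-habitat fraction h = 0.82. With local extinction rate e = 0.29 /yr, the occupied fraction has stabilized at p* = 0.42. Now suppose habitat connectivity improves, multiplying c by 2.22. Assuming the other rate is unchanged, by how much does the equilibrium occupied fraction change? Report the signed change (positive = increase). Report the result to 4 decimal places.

Balance c(h−p*) = e gives c = e/(0.82 − 0.42000) = 0.29/0.40000 = 0.72500.
New p* = 0.82 − e/c = 0.82 − 0.29000/1.60950 = 0.63982.
Δp* = 0.63982 − 0.42000 = +0.21982.

0.2198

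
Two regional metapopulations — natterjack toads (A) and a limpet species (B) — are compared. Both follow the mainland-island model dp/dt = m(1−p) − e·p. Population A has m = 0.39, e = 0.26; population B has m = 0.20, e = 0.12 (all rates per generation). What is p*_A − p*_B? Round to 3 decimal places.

-0.025

A: p*_A = m/(m+e) = 0.39/0.6500 = 0.6000.
B: p*_B = 0.20/0.3200 = 0.6250.
p*_A − p*_B = 0.6000 − 0.6250 = -0.0250.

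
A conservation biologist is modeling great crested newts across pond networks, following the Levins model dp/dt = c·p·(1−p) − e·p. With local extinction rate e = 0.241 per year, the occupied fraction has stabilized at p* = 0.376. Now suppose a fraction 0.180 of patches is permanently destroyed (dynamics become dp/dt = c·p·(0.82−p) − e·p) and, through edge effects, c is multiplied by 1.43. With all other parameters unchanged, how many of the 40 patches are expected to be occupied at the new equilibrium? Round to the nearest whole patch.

15

Balance c(1−p*) = e gives c = e/(1 − 0.37600) = 0.241/0.62400 = 0.38622.
New p* = 0.82 − e/c = 0.82 − 0.24100/0.55229 = 0.38364.
Expected occupied = 40 × 0.38364 = 15.35 ≈ 15.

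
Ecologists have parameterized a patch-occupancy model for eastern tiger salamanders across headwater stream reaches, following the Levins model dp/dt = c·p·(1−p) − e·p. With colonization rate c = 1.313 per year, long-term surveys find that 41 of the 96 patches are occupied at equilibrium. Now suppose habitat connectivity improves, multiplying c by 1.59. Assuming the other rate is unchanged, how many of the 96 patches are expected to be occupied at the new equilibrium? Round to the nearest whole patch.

61

Observed p* = 41/96 = 0.42708.
Balance c(1−p*) = e gives e = 1.313×(1 − 0.42708) = 0.75224.
New p* = 1 − e/c = 1 − 0.75224/2.08767 = 0.63967.
Expected occupied = 96 × 0.63967 = 61.41 ≈ 61.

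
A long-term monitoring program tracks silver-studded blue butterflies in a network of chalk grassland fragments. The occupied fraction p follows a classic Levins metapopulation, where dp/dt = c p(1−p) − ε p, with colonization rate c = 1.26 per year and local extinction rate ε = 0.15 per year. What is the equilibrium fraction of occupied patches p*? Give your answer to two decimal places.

0.88

Setting dp/dt = 0 and dividing through by p* gives c·(1−p*) = ε.
So p* = 1 − ε/c = 1 − 0.15/1.26 = 1 − 0.1190 = 0.8810.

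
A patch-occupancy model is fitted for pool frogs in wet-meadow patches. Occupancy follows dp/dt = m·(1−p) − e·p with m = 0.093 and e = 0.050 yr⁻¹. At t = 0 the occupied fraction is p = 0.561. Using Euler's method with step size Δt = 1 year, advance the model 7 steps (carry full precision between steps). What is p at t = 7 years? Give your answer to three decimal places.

0.620

Update rule: p ← p + [m·(1−p) − e·p]·Δt with Δt = 1.
step 1: Δp = +0.01278, p = 0.57378
step 2: Δp = +0.01095, p = 0.58473
step 3: Δp = +0.00938, p = 0.59411
step 4: Δp = +0.00804, p = 0.60215
step 5: Δp = +0.00689, p = 0.60905
step 6: Δp = +0.00591, p = 0.61495
step 7: Δp = +0.00506, p = 0.62001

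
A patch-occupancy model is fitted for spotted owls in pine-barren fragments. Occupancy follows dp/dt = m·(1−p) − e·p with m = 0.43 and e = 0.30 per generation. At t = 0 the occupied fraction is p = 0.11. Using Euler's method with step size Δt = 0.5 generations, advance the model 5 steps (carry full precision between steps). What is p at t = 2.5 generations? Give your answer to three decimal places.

0.540

Update rule: p ← p + [m·(1−p) − e·p]·Δt with Δt = 0.5.
t = 0.5: p = 0.11000 + (+0.17485) = 0.28485
t = 1: p = 0.28485 + (+0.11103) = 0.39588
t = 1.5: p = 0.39588 + (+0.07050) = 0.46638
t = 2: p = 0.46638 + (+0.04477) = 0.51115
t = 2.5: p = 0.51115 + (+0.02843) = 0.53958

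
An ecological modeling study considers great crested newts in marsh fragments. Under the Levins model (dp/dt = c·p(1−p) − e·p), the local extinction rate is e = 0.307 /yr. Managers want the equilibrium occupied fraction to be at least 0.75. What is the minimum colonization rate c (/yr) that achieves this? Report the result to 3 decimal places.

1.228

p* = 1 − e/c ≥ 0.75 requires e/c ≤ 0.2500, i.e. c ≥ e/0.2500.
c_min = 0.307/0.2500 = 1.2280.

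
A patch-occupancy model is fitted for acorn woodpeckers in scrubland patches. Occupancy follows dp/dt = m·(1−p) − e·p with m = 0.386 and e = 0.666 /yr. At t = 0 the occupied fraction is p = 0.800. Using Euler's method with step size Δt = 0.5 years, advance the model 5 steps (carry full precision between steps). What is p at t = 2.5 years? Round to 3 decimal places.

Update rule: p ← p + [m·(1−p) − e·p]·Δt with Δt = 0.5.
  1  |  dp/dt·Δt = -0.227800  |  p_1 = 0.572200
  2  |  dp/dt·Δt = -0.107977  |  p_2 = 0.464223
  3  |  dp/dt·Δt = -0.051181  |  p_3 = 0.413042
  4  |  dp/dt·Δt = -0.024260  |  p_4 = 0.388782
  5  |  dp/dt·Δt = -0.011499  |  p_5 = 0.377283

0.377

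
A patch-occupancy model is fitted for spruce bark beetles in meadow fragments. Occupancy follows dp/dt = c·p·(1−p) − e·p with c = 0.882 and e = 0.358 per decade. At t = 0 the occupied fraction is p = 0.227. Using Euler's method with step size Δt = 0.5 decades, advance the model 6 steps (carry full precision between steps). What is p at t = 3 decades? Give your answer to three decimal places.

0.448

Update rule: p ← p + [c·p·(1−p) − e·p]·Δt with Δt = 0.5.
step 1: Δp = +0.03675, p = 0.26375
step 2: Δp = +0.03842, p = 0.30217
step 3: Δp = +0.03890, p = 0.34108
step 4: Δp = +0.03806, p = 0.37914
step 5: Δp = +0.03594, p = 0.41508
step 6: Δp = +0.03277, p = 0.44785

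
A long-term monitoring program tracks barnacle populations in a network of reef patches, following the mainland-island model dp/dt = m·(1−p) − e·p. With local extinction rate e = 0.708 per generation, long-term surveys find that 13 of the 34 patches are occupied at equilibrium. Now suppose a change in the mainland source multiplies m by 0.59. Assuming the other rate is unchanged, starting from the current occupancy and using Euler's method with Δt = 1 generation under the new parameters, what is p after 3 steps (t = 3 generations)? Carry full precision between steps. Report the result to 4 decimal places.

Observed p* = 13/34 = 0.38235.
Balance m(1−p*) = e·p* gives m = e·p*/(1−p*) = 0.708×0.38235/0.61765 = 0.43829.
Starting from p₀ = 0.38235; update p ← p + (dp/dt)·Δt with the new parameters.
  1  |  dp/dt·Δt = -0.110989  |  p_1 = 0.271364
  2  |  dp/dt·Δt = -0.003708  |  p_2 = 0.267655
  3  |  dp/dt·Δt = -0.000124  |  p_3 = 0.267531

0.2675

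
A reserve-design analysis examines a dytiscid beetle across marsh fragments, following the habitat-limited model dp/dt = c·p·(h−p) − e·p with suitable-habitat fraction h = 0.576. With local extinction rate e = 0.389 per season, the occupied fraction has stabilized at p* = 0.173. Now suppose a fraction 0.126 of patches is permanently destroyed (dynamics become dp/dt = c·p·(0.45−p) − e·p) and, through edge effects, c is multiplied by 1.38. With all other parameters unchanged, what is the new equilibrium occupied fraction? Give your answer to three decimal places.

0.158

Balance c(h−p*) = e gives c = e/(0.576 − 0.17300) = 0.389/0.40300 = 0.96526.
New p* = 0.45 − e/c = 0.45 − 0.38900/1.33206 = 0.15797.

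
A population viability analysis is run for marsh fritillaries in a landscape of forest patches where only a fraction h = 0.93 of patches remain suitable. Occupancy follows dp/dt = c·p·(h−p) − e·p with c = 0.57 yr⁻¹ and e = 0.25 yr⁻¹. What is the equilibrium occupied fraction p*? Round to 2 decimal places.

Setting dp/dt = 0 and dividing by p* gives c·(h−p*) = e.
So p* = h − e/c = 0.93 − 0.25/0.57 = 0.93 − 0.4386 = 0.4914.

0.49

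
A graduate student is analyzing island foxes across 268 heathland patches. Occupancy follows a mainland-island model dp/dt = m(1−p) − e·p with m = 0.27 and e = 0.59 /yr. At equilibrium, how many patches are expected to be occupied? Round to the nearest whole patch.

p* = m/(m+e) = 0.27/0.8600 = 0.3140.
Expected occupied patches = N × p* = 268 × 0.3140 = 84.14 ≈ 84.

84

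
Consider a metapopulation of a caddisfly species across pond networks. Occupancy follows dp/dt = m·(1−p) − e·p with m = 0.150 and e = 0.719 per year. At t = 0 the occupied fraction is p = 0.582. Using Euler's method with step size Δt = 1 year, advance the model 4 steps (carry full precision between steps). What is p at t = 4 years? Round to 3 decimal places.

Update rule: p ← p + [m·(1−p) − e·p]·Δt with Δt = 1.
step 1: Δp = -0.35576, p = 0.22624
step 2: Δp = -0.04660, p = 0.17964
step 3: Δp = -0.00611, p = 0.17353
step 4: Δp = -0.00080, p = 0.17273

0.173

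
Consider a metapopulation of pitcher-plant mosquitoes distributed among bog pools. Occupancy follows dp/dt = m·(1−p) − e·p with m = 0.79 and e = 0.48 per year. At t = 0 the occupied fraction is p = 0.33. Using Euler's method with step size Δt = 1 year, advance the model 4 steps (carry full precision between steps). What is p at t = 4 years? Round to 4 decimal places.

0.6205

Update rule: p ← p + [m·(1−p) − e·p]·Δt with Δt = 1.
t = 1: p = 0.33000 + (+0.37090) = 0.70090
t = 2: p = 0.70090 + (-0.10014) = 0.60076
t = 3: p = 0.60076 + (+0.02704) = 0.62780
t = 4: p = 0.62780 + (-0.00730) = 0.62050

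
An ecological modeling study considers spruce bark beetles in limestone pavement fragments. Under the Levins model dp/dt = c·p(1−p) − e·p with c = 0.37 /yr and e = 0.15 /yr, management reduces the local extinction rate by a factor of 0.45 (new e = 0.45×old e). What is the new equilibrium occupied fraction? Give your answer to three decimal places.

Before: p* = 1 − 0.15/0.37 = 0.5946.
After the change, c = 0.37, e = 0.0675, so p* = 1 − 0.0675/0.37 = 0.8176.

0.818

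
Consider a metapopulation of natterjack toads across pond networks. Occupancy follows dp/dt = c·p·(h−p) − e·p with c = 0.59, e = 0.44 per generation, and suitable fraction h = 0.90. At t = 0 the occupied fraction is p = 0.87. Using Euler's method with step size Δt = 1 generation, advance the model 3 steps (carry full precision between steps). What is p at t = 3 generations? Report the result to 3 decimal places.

Update rule: p ← p + [c·p·(h−p) − e·p]·Δt with Δt = 1.
step 1: Δp = -0.36740, p = 0.50260
step 2: Δp = -0.10330, p = 0.39930
step 3: Δp = -0.05773, p = 0.34157

0.342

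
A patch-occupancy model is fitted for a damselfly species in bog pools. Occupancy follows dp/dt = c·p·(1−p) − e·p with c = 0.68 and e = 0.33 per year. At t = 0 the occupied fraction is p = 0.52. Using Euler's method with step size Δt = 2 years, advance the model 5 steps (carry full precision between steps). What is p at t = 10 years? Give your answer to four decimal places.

0.5147

Update rule: p ← p + [c·p·(1−p) − e·p]·Δt with Δt = 2.
t = 2: p = 0.52000 + (-0.00374) = 0.51626
t = 4: p = 0.51626 + (-0.00109) = 0.51517
t = 6: p = 0.51517 + (-0.00032) = 0.51484
t = 8: p = 0.51484 + (-0.00010) = 0.51475
t = 10: p = 0.51475 + (-0.00003) = 0.51472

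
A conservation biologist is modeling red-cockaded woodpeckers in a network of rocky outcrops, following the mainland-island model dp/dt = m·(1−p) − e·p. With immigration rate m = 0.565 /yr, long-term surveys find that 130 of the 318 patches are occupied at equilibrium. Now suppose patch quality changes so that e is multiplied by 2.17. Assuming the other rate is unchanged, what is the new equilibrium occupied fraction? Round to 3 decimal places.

0.242

Observed p* = 130/318 = 0.40881.
Balance m(1−p*) = e·p* gives e = m(1−p*)/p* = 0.565×0.59119/0.40881 = 0.81706.
New p* = m/(m+e) = 0.56500/(0.56500+1.77302) = 0.24166.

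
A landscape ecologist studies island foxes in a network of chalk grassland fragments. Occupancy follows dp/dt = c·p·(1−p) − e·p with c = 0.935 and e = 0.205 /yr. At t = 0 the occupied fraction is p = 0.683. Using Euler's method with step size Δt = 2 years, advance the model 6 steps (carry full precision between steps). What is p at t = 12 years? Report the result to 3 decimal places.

Update rule: p ← p + [c·p·(1−p) − e·p]·Δt with Δt = 2.
t = 2: p = 0.68300 + (+0.12485) = 0.80785
t = 4: p = 0.80785 + (-0.04093) = 0.76691
t = 6: p = 0.76691 + (+0.01984) = 0.78676
t = 8: p = 0.78676 + (-0.00884) = 0.77792
t = 10: p = 0.77792 + (+0.00412) = 0.78204
t = 12: p = 0.78204 + (-0.00188) = 0.78015

0.780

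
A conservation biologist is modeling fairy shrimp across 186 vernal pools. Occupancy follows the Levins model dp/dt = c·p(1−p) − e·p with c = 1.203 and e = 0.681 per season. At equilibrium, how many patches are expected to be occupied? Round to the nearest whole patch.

p* = 1 − e/c = 1 − 0.681/1.203 = 0.4339.
Expected occupied patches = N × p* = 186 × 0.4339 = 80.71 ≈ 81.

81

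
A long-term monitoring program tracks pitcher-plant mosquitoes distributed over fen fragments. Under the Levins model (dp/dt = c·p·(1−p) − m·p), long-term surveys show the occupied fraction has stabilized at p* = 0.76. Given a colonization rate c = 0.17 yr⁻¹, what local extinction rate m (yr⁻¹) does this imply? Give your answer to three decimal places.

0.041

At equilibrium c(1−p*) = m.
m = 0.17 × (1 − 0.76) = 0.17 × 0.2400 = 0.0408.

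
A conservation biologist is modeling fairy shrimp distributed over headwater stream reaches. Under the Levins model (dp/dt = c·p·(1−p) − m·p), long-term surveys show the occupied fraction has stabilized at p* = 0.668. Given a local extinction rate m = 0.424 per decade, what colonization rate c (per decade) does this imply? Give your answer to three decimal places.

1.277

At equilibrium c(1−p*) = m, so c = m/(1−p*).
c = 0.424/(1 − 0.668) = 0.424/0.3320 = 1.2771.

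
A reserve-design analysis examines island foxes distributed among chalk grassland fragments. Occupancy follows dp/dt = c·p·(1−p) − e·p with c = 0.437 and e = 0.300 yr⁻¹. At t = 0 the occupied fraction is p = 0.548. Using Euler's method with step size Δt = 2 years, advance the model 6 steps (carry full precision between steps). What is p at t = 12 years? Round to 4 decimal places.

0.3302

Update rule: p ← p + [c·p·(1−p) − e·p]·Δt with Δt = 2.
t = 2: p = 0.54800 + (-0.11231) = 0.43569
t = 4: p = 0.43569 + (-0.04653) = 0.38916
t = 6: p = 0.38916 + (-0.02573) = 0.36343
t = 8: p = 0.36343 + (-0.01586) = 0.34757
t = 10: p = 0.34757 + (-0.01035) = 0.33722
t = 12: p = 0.33722 + (-0.00699) = 0.33023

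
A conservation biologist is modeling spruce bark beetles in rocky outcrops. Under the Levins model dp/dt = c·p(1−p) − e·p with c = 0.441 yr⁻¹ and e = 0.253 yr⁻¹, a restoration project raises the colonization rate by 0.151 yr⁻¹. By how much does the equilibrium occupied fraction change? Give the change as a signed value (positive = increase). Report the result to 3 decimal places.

0.146

Before: p* = 1 − 0.253/0.441 = 0.4263.
After the change, c = 0.592, e = 0.253, so p* = 1 − 0.253/0.592 = 0.5726.
Δp* = 0.5726 − 0.4263 = +0.1463.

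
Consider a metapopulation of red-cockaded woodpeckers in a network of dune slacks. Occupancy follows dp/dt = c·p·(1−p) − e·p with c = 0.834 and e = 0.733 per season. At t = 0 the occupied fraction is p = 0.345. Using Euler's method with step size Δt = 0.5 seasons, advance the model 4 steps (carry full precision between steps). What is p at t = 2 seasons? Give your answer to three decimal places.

0.251

Update rule: p ← p + [c·p·(1−p) − e·p]·Δt with Δt = 0.5.
p: 0.34500 → 0.31279  (Δp = -0.03221)
p: 0.31279 → 0.28779  (Δp = -0.02500)
p: 0.28779 → 0.26778  (Δp = -0.02000)
p: 0.26778 → 0.25140  (Δp = -0.01638)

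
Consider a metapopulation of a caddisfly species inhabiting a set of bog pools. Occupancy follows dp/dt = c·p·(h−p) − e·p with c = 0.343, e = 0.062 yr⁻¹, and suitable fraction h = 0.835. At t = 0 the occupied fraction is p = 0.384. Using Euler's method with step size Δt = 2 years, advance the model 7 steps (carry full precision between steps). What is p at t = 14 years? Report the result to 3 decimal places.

Update rule: p ← p + [c·p·(h−p) − e·p]·Δt with Δt = 2.
  1  |  dp/dt·Δt = +0.071188  |  p_1 = 0.455188
  2  |  dp/dt·Δt = +0.062156  |  p_2 = 0.517345
  3  |  dp/dt·Δt = +0.048585  |  p_3 = 0.565929
  4  |  dp/dt·Δt = +0.034285  |  p_4 = 0.600215
  5  |  dp/dt·Δt = +0.022246  |  p_5 = 0.622460
  6  |  dp/dt·Δt = +0.013571  |  p_6 = 0.636031
  7  |  dp/dt·Δt = +0.007946  |  p_7 = 0.643977

0.644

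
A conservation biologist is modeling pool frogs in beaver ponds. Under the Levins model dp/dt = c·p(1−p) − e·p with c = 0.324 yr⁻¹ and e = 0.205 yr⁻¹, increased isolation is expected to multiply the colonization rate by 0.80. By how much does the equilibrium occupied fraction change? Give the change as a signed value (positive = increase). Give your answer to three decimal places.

-0.158

Before: p* = 1 − 0.205/0.324 = 0.3673.
After the change, c = 0.2592, e = 0.205, so p* = 1 − 0.205/0.2592 = 0.2091.
Δp* = 0.2091 − 0.3673 = -0.1582.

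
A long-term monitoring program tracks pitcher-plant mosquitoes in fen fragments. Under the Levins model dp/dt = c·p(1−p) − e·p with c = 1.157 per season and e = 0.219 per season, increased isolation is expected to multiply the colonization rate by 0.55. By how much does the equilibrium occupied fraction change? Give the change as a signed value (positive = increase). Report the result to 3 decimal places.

-0.155

Before: p* = 1 − 0.219/1.157 = 0.8107.
After the change, c = 0.63635, e = 0.219, so p* = 1 − 0.219/0.63635 = 0.6558.
Δp* = 0.6558 − 0.8107 = -0.1549.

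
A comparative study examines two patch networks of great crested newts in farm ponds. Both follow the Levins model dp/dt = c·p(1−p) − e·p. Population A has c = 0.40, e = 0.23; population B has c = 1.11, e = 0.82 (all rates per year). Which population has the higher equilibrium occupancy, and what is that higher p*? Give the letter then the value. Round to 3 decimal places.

A, 0.425

A: p*_A = 1 − 0.23/0.40 = 0.4250.
B: p*_B = 1 − 0.82/1.11 = 0.2613.
A is higher at 0.4250.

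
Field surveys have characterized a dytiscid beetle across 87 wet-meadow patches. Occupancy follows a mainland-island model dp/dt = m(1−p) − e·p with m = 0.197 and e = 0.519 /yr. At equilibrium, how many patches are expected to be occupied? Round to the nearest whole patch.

p* = m/(m+e) = 0.197/0.7160 = 0.2751.
Expected occupied patches = N × p* = 87 × 0.2751 = 23.94 ≈ 24.

24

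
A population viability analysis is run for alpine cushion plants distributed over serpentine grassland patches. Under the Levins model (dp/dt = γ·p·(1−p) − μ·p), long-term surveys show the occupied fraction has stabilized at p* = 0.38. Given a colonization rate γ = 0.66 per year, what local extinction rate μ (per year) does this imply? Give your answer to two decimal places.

At equilibrium γ(1−p*) = μ.
μ = 0.66 × (1 − 0.38) = 0.66 × 0.6200 = 0.4092.

0.41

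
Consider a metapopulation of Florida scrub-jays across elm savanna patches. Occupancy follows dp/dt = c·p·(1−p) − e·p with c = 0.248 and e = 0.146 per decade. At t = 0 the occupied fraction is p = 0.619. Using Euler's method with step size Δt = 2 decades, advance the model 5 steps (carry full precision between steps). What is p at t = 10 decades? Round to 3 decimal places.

Update rule: p ← p + [c·p·(1−p) − e·p]·Δt with Δt = 2.
t = 2: p = 0.61900 + (-0.06377) = 0.55523
t = 4: p = 0.55523 + (-0.03964) = 0.51559
t = 6: p = 0.51559 + (-0.02667) = 0.48892
t = 8: p = 0.48892 + (-0.01882) = 0.47009
t = 10: p = 0.47009 + (-0.01371) = 0.45638

0.456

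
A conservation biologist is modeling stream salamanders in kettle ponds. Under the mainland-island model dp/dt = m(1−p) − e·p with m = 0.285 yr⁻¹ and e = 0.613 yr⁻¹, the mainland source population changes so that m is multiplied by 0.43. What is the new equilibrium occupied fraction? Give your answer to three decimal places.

0.167

Before: p* = 0.285/(0.285+0.613) = 0.3174.
After: m = 0.12255, e = 0.613; p* = 0.12255/0.7355 = 0.1666.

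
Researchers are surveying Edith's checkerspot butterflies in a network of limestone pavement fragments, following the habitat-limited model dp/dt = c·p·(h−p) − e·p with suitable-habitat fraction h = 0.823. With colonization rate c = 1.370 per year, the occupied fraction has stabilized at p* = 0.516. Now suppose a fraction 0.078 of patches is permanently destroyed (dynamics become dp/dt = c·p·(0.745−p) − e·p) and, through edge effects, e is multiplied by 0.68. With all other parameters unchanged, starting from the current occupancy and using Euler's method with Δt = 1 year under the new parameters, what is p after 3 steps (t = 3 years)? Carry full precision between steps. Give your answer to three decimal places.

0.536

Balance c(h−p*) = e gives e = 1.370×(0.823 − 0.51600) = 0.42059.
Starting from p₀ = 0.51600; update p ← p + (dp/dt)·Δt with the new parameters.
  1  |  dp/dt·Δt = +0.014308  |  p_1 = 0.530308
  2  |  dp/dt·Δt = +0.004310  |  p_2 = 0.534618
  3  |  dp/dt·Δt = +0.001188  |  p_3 = 0.535806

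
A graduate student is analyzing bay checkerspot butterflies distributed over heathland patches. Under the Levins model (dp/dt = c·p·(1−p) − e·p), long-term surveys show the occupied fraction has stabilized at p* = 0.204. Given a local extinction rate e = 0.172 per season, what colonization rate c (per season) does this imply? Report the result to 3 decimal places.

0.216

At equilibrium c(1−p*) = e, so c = e/(1−p*).
c = 0.172/(1 − 0.204) = 0.172/0.7960 = 0.2161.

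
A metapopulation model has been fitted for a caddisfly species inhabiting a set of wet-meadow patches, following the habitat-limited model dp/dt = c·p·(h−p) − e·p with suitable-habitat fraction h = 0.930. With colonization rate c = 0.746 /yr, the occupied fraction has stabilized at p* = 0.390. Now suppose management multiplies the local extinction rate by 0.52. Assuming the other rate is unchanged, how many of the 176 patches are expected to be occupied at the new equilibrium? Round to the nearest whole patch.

Balance c(h−p*) = e gives e = 0.746×(0.93 − 0.39000) = 0.40284.
New p* = 0.93 − e/c = 0.93 − 0.20948/0.74600 = 0.64920.
Expected occupied = 176 × 0.64920 = 114.26 ≈ 114.

114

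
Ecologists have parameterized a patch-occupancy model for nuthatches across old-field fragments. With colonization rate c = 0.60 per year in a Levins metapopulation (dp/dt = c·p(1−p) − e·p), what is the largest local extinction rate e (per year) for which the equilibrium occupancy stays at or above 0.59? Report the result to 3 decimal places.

0.246

1 − e/c ≥ 0.59 ⇒ e ≤ c(1 − 0.59) = 0.60 × 0.4100.
e_max = 0.2460.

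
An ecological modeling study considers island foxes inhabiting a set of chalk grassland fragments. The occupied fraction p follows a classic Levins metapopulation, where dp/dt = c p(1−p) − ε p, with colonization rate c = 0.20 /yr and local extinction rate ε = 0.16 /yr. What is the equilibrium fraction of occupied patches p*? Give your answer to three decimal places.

At equilibrium, colonization balances extinction: c·p*·(1−p*) = ε·p*.
So p* = 1 − ε/c = 1 − 0.16/0.20 = 1 − 0.8000 = 0.2000.

0.200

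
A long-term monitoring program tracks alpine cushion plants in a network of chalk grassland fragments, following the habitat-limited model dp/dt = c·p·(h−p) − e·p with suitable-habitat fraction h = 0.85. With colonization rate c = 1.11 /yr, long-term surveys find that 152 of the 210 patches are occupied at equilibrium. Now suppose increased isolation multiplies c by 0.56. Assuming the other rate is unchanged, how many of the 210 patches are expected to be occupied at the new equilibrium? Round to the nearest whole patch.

Observed p* = 152/210 = 0.72381.
Balance c(h−p*) = e gives e = 1.11×(0.85 − 0.72381) = 0.14007.
New p* = 0.85 − e/c = 0.85 − 0.14007/0.62160 = 0.62466.
Expected occupied = 210 × 0.62466 = 131.18 ≈ 131.

131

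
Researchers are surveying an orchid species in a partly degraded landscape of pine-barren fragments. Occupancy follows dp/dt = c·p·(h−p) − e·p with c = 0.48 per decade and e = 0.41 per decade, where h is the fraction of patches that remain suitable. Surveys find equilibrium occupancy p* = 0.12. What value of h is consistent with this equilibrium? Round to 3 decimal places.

0.974

At equilibrium c(h−p*) = e, so h = p* + e/c.
h = 0.12 + 0.41/0.48 = 0.12 + 0.8542 = 0.9742.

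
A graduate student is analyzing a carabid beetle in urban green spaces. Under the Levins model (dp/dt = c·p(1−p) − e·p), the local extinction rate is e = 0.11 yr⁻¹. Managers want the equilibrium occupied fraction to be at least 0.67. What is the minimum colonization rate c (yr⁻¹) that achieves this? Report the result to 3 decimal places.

p* = 1 − e/c ≥ 0.67 requires e/c ≤ 0.3300, i.e. c ≥ e/0.3300.
c_min = 0.11/0.3300 = 0.3333.

0.333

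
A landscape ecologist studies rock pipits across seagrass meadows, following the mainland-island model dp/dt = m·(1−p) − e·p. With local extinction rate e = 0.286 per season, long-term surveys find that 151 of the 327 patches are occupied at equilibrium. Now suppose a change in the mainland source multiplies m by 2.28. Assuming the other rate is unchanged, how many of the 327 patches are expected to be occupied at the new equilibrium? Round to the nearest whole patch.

Observed p* = 151/327 = 0.46177.
Balance m(1−p*) = e·p* gives m = e·p*/(1−p*) = 0.286×0.46177/0.53823 = 0.24537.
New p* = m/(m+e) = 0.55944/(0.55944+0.28600) = 0.66171.
Expected occupied = 327 × 0.66171 = 216.38 ≈ 216.

216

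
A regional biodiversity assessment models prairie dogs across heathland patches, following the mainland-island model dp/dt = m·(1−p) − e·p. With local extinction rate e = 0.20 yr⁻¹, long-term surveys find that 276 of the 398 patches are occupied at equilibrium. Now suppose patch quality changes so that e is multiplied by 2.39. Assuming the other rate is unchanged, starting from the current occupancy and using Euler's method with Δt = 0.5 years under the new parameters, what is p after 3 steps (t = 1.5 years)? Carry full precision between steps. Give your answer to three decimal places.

Observed p* = 276/398 = 0.69347.
Balance m(1−p*) = e·p* gives m = e·p*/(1−p*) = 0.20×0.69347/0.30653 = 0.45246.
Starting from p₀ = 0.69347; update p ← p + (dp/dt)·Δt with the new parameters.
t = 0.5: p = 0.69347 + (-0.09639) = 0.59708
t = 1: p = 0.59708 + (-0.05155) = 0.54553
t = 1.5: p = 0.54553 + (-0.02757) = 0.51796

0.518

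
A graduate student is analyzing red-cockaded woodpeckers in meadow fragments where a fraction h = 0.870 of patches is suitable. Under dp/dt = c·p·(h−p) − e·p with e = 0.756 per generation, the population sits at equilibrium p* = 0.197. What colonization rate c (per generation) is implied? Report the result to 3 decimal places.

1.123

At equilibrium c(h−p*) = e, so c = e/(h−p*).
c = 0.756/(0.870 − 0.197) = 0.756/0.6730 = 1.1233.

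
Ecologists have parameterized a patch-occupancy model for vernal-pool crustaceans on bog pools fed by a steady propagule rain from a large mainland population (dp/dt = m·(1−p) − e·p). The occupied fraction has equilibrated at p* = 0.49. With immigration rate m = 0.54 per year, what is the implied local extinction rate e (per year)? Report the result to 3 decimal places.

At equilibrium m(1−p*) = e·p*, so e = m(1−p*)/p*.
e = 0.54 × 0.5100 / 0.49 = 0.5620.

0.562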